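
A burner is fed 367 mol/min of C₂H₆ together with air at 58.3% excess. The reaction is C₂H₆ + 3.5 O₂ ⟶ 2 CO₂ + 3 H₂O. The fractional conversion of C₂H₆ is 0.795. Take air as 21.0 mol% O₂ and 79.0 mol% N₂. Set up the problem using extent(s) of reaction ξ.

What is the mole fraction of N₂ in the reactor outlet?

0.75

Stoichiometric O₂ = 3.5 × 367 = 1284 mol/min; O₂ fed = 1284 × 1.583 = 2033 mol/min.
N₂ fed = 2033 × 79/21 = 7649 mol/min.
Fuel reacted = 0.795 × 367 → ξ = 291.8 mol/min.
Outlet (n = n₀ + ν ξ):
  C₂H₆: 367 − 1(291.8) = 75.24
  O₂: 2033 − 3.5(291.8) = 1012
  N₂: 7649 (inert)
  CO₂: 0 + 2(291.8) = 583.5
  H₂O: 0 + 3(291.8) = 875.3
Total out = 10200 mol/min; y_N₂ = 7649 / 10200 = 0.7503.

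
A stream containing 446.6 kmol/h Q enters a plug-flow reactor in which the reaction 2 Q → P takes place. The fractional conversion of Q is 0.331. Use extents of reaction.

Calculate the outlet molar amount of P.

Q reacted = 0.331 × 446.6 = 147.8 kmol/h; ν_Q = −2, so ξ = 147.8/2 = 73.91 kmol/h.
Outlet amounts (n = n₀ + ν ξ):
  Q: 446.6 − 2(73.91) = 298.8
  P: 0 + 1(73.91) = 73.91

73.9 kmol/h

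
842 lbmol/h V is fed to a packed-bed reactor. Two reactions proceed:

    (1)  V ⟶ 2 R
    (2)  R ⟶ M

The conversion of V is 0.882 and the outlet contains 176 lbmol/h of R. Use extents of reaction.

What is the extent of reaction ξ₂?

Conversion of V: V consumed = 1ξ₁ = 0.882 × 842 → ξ₁ = 742.6 lbmol/h.
R balance: n_R = 0 + 2ξ₁ − 1ξ₂ = 176 → ξ₂ = (2·742.6 − 176)/1 = 1309 lbmol/h.
Outlet amounts (n = n₀ + Σ ν·ξ):
  V: 842 − 1(742.6) = 99.36
  R: 0 + 2(742.6) − 1(1309) = 176
  M: 0 + 1(1309) = 1309

ξ₂ = 1310 lbmol/h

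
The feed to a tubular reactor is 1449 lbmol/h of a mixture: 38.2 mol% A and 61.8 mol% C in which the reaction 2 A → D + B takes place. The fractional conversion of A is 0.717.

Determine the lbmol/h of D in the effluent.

198 lbmol/h

A reacted = 0.717 × 553.5 = 396.9 lbmol/h; ν_A = −2, so ξ = 396.9/2 = 198.4 lbmol/h.
Outlet amounts (n = n₀ + ν ξ):
  A: 553.5 − 2(198.4) = 156.6
  D: 0 + 1(198.4) = 198.4
  B: 0 + 1(198.4) = 198.4
  C: 895.5 (inert)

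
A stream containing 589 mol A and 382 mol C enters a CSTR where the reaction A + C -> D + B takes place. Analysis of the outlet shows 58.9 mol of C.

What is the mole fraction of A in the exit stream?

For C: n = n₀ − 1ξ → 58.9 = 382 − 1ξ, giving ξ = 323.1 mol.
Outlet amounts (n = n₀ + ν ξ):
  A: 589 − 1(323.1) = 265.9
  C: 382 − 1(323.1) = 58.9
  D: 0 + 1(323.1) = 323.1
  B: 0 + 1(323.1) = 323.1
Total out = 971 mol; y_A = 265.9 / 971 = 0.2738.

0.274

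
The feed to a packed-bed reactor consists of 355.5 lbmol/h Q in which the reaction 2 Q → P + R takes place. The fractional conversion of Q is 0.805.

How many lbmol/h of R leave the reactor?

Q reacted = 0.805 × 355.5 = 286.2 lbmol/h; ν_Q = −2, so ξ = 286.2/2 = 143.1 lbmol/h.
Outlet amounts (n = n₀ + ν ξ):
  Q: 355.5 − 2(143.1) = 69.32
  P: 0 + 1(143.1) = 143.1
  R: 0 + 1(143.1) = 143.1

143 lbmol/h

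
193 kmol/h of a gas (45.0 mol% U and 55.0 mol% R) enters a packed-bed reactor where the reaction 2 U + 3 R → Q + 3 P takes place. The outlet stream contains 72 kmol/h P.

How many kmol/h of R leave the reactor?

For P: n = n₀ + 3ξ → 72 = 0 + 3ξ, giving ξ = 24 kmol/h.
Outlet amounts (n = n₀ + ν ξ):
  U: 86.85 − 2(24) = 38.85
  R: 106.2 − 3(24) = 34.15
  Q: 0 + 1(24) = 24
  P: 0 + 3(24) = 72

34.2 kmol/h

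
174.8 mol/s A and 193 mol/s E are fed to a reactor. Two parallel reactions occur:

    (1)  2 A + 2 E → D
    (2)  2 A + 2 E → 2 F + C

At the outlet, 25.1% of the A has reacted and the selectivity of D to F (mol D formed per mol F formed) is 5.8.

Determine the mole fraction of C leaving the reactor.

0.0057

Conversion of A: A consumed = 0.251 × 174.8 = 43.87 mol/s = 2ξ₁ + 2ξ₂.
Selectivity: 1ξ₁ / (2ξ₂) = 5.8 → ξ₁ = 11.6 ξ₂.
Substitute: (2·11.6 + 2) ξ₂ = 43.87 → ξ₂ = 1.741 mol/s, ξ₁ = 20.2 mol/s.
Outlet amounts (n = n₀ + Σ ν·ξ):
  A: 174.8 − 2(20.2) − 2(1.741) = 130.9
  E: 193 − 2(20.2) − 2(1.741) = 149.1
  D: 0 + 1(20.2) = 20.2
  F: 0 + 2(1.741) = 3.482
  C: 0 + 1(1.741) = 1.741
Total out = 305.5 mol/s; y_C = 1.741 / 305.5 = 0.0057.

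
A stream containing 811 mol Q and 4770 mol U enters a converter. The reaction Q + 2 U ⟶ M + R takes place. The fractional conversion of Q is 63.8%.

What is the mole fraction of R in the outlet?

Q reacted = 0.638 × 811 = 517.4 mol; ν_Q = −1, so ξ = 517.4/1 = 517.4 mol.
Outlet amounts (n = n₀ + ν ξ):
  Q: 811 − 1(517.4) = 293.6
  U: 4770 − 2(517.4) = 3735
  M: 0 + 1(517.4) = 517.4
  R: 0 + 1(517.4) = 517.4
Total out = 5064 mol; y_R = 517.4 / 5064 = 0.1022.

0.102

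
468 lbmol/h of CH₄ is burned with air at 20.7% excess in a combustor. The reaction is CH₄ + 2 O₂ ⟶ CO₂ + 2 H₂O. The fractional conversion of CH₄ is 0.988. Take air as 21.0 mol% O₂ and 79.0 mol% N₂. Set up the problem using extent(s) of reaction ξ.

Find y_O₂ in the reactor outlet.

0.0351

Stoichiometric O₂ = 2 × 468 = 936 lbmol/h; O₂ fed = 936 × 1.207 = 1130 lbmol/h.
N₂ fed = 1130 × 79/21 = 4250 lbmol/h.
Fuel reacted = 0.988 × 468 → ξ = 462.4 lbmol/h.
Outlet (n = n₀ + ν ξ):
  CH₄: 468 − 1(462.4) = 5.616
  O₂: 1130 − 2(462.4) = 205
  N₂: 4250 (inert)
  CO₂: 0 + 1(462.4) = 462.4
  H₂O: 0 + 2(462.4) = 924.8
Total out = 5848 lbmol/h; y_O₂ = 205 / 5848 = 0.03505.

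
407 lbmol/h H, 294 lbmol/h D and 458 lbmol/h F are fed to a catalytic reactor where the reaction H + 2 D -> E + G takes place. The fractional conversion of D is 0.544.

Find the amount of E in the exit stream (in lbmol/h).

80 lbmol/h

D reacted = 0.544 × 294 = 159.9 lbmol/h; ν_D = −2, so ξ = 159.9/2 = 79.97 lbmol/h.
Outlet amounts (n = n₀ + ν ξ):
  H: 407 − 1(79.97) = 327
  D: 294 − 2(79.97) = 134.1
  E: 0 + 1(79.97) = 79.97
  G: 0 + 1(79.97) = 79.97
  F: 458 (inert)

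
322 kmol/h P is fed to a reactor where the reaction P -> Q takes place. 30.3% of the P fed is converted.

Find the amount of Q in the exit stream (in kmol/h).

97.6 kmol/h

P reacted = 0.303 × 322 = 97.57 kmol/h; ν_P = −1, so ξ = 97.57/1 = 97.57 kmol/h.
Outlet amounts (n = n₀ + ν ξ):
  P: 322 − 1(97.57) = 224.4
  Q: 0 + 1(97.57) = 97.57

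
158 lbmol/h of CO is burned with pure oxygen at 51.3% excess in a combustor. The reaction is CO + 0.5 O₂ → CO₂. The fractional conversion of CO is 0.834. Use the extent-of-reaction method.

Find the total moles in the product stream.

Stoichiometric O₂ = 0.5 × 158 = 79 lbmol/h; O₂ fed = 79 × 1.513 = 119.5 lbmol/h.
Fuel reacted = 0.834 × 158 → ξ = 131.8 lbmol/h.
Outlet (n = n₀ + ν ξ):
  CO: 158 − 1(131.8) = 26.23
  O₂: 119.5 − 0.5(131.8) = 53.64
  CO₂: 0 + 1(131.8) = 131.8
Total out = 26.23 + 53.64 + 131.8 = 211.6 lbmol/h.

212 lbmol/h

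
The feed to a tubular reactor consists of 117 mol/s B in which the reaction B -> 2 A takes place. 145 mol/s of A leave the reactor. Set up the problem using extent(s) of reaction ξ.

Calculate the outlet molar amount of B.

For A: n = n₀ + 2ξ → 145 = 0 + 2ξ, giving ξ = 72.5 mol/s.
Outlet amounts (n = n₀ + ν ξ):
  B: 117 − 1(72.5) = 44.5
  A: 0 + 2(72.5) = 145

44.5 mol/s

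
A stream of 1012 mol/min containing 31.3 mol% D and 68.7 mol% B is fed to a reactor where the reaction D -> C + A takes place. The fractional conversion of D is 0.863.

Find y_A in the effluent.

D reacted = 0.863 × 316.8 = 273.4 mol/min; ν_D = −1, so ξ = 273.4/1 = 273.4 mol/min.
Outlet amounts (n = n₀ + ν ξ):
  D: 316.8 − 1(273.4) = 43.4
  C: 0 + 1(273.4) = 273.4
  A: 0 + 1(273.4) = 273.4
  B: 695.2 (inert)
Total out = 1285 mol/min; y_A = 273.4 / 1285 = 0.2127.

0.213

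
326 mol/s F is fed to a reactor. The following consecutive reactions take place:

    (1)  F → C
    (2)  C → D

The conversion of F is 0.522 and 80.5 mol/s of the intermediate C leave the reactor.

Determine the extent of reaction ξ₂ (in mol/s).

ξ₂ = 89.7 mol/s

Conversion of F: F consumed = 1ξ₁ = 0.522 × 326 → ξ₁ = 170.2 mol/s.
C balance: n_C = 0 + 1ξ₁ − 1ξ₂ = 80.5 → ξ₂ = (1·170.2 − 80.5)/1 = 89.67 mol/s.
Outlet amounts (n = n₀ + Σ ν·ξ):
  F: 326 − 1(170.2) = 155.8
  C: 0 + 1(170.2) − 1(89.67) = 80.5
  D: 0 + 1(89.67) = 89.67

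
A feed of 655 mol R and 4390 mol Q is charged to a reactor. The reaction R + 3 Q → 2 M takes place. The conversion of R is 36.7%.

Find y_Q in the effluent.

0.804

R reacted = 0.367 × 655 = 240.4 mol; ν_R = −1, so ξ = 240.4/1 = 240.4 mol.
Outlet amounts (n = n₀ + ν ξ):
  R: 655 − 1(240.4) = 414.6
  Q: 4390 − 3(240.4) = 3669
  M: 0 + 2(240.4) = 480.8
Total out = 4564 mol; y_Q = 3669 / 4564 = 0.8038.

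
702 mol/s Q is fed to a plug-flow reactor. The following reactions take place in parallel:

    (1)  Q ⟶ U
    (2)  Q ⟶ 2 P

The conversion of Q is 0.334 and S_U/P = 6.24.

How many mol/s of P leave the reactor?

34.8 mol/s

Conversion of Q: Q consumed = 0.334 × 702 = 234.5 mol/s = 1ξ₁ + 1ξ₂.
Selectivity: 1ξ₁ / (2ξ₂) = 6.24 → ξ₁ = 12.48 ξ₂.
Substitute: (1·12.48 + 1) ξ₂ = 234.5 → ξ₂ = 17.39 mol/s, ξ₁ = 217.1 mol/s.
Outlet amounts (n = n₀ + Σ ν·ξ):
  Q: 702 − 1(217.1) − 1(17.39) = 467.5
  U: 0 + 1(217.1) = 217.1
  P: 0 + 2(17.39) = 34.79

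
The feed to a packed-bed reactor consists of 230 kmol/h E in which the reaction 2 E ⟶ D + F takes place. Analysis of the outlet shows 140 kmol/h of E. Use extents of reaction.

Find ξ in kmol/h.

For E: n = n₀ − 2ξ → 140 = 230 − 2ξ, giving ξ = 45 kmol/h.
Outlet amounts (n = n₀ + ν ξ):
  E: 230 − 2(45) = 140
  D: 0 + 1(45) = 45
  F: 0 + 1(45) = 45

ξ = 45 kmol/h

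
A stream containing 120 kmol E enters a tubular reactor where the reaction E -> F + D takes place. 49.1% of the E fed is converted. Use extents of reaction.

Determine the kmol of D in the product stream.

E reacted = 0.491 × 120 = 58.92 kmol; ν_E = −1, so ξ = 58.92/1 = 58.92 kmol.
Outlet amounts (n = n₀ + ν ξ):
  E: 120 − 1(58.92) = 61.08
  F: 0 + 1(58.92) = 58.92
  D: 0 + 1(58.92) = 58.92

58.9 kmol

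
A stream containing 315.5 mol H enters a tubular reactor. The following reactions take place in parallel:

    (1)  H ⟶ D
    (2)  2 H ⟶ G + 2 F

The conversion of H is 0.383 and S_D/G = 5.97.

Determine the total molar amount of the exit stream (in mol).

331 mol

Conversion of H: H consumed = 0.383 × 315.5 = 120.8 mol = 1ξ₁ + 2ξ₂.
Selectivity: 1ξ₁ / (1ξ₂) = 5.97 → ξ₁ = 5.97 ξ₂.
Substitute: (1·5.97 + 2) ξ₂ = 120.8 → ξ₂ = 15.16 mol, ξ₁ = 90.51 mol.
Outlet amounts (n = n₀ + Σ ν·ξ):
  H: 315.5 − 1(90.51) − 2(15.16) = 194.7
  D: 0 + 1(90.51) = 90.51
  G: 0 + 1(15.16) = 15.16
  F: 0 + 2(15.16) = 30.32
Total out = 194.7 + 90.51 + 15.16 + 30.32 = 330.7 mol.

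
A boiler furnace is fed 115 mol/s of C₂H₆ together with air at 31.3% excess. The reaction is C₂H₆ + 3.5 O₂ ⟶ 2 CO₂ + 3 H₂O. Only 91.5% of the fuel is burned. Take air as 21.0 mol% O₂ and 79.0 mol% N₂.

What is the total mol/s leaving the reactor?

Stoichiometric O₂ = 3.5 × 115 = 402.5 mol/s; O₂ fed = 402.5 × 1.313 = 528.5 mol/s.
N₂ fed = 528.5 × 79/21 = 1988 mol/s.
Fuel reacted = 0.915 × 115 → ξ = 105.2 mol/s.
Outlet (n = n₀ + ν ξ):
  C₂H₆: 115 − 1(105.2) = 9.775
  O₂: 528.5 − 3.5(105.2) = 160.2
  N₂: 1988 (inert)
  CO₂: 0 + 2(105.2) = 210.5
  H₂O: 0 + 3(105.2) = 315.7
Total out = 9.775 + 160.2 + 1988 + 210.5 + 315.7 = 2684 mol/s.

2680 mol/s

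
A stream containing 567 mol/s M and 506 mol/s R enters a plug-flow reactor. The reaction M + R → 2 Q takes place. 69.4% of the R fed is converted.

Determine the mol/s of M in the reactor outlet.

R reacted = 0.694 × 506 = 351.2 mol/s; ν_R = −1, so ξ = 351.2/1 = 351.2 mol/s.
Outlet amounts (n = n₀ + ν ξ):
  M: 567 − 1(351.2) = 215.8
  R: 506 − 1(351.2) = 154.8
  Q: 0 + 2(351.2) = 702.3

216 mol/s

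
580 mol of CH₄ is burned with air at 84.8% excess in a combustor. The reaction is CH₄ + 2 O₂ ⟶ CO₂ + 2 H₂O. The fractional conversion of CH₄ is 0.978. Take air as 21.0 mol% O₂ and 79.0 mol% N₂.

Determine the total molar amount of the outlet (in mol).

Stoichiometric O₂ = 2 × 580 = 1160 mol; O₂ fed = 1160 × 1.848 = 2144 mol.
N₂ fed = 2144 × 79/21 = 8064 mol.
Fuel reacted = 0.978 × 580 → ξ = 567.2 mol.
Outlet (n = n₀ + ν ξ):
  CH₄: 580 − 1(567.2) = 12.76
  O₂: 2144 − 2(567.2) = 1009
  N₂: 8064 (inert)
  CO₂: 0 + 1(567.2) = 567.2
  H₂O: 0 + 2(567.2) = 1134
Total out = 12.76 + 1009 + 8064 + 567.2 + 1134 = 10790 mol.

10800 mol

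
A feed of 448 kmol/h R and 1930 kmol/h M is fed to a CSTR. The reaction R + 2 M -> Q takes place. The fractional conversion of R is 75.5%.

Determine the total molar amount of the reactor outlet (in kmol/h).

1700 kmol/h

R reacted = 0.755 × 448 = 338.2 kmol/h; ν_R = −1, so ξ = 338.2/1 = 338.2 kmol/h.
Outlet amounts (n = n₀ + ν ξ):
  R: 448 − 1(338.2) = 109.8
  M: 1930 − 2(338.2) = 1254
  Q: 0 + 1(338.2) = 338.2
Total out = 109.8 + 1254 + 338.2 = 1702 kmol/h.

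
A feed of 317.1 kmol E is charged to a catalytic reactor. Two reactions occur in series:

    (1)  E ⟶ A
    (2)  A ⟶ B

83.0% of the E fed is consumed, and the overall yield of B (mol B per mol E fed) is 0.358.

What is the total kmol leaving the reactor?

Conversion of E: E consumed = 1ξ₁ = 0.83 × 317.1 → ξ₁ = 263.2 kmol.
Yield of B: 1ξ₂ / 317.1 = 0.358 → ξ₂ = 113.5 kmol.
Outlet amounts (n = n₀ + Σ ν·ξ):
  E: 317.1 − 1(263.2) = 53.91
  A: 0 + 1(263.2) − 1(113.5) = 149.7
  B: 0 + 1(113.5) = 113.5
Total out = 53.91 + 149.7 + 113.5 = 317.1 kmol.

317 kmol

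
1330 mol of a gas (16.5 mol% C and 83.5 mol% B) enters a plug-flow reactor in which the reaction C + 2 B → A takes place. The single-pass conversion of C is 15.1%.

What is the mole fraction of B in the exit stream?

0.826

C reacted = 0.151 × 219.4 = 33.14 mol; ν_C = −1, so ξ = 33.14/1 = 33.14 mol.
Outlet amounts (n = n₀ + ν ξ):
  C: 219.4 − 1(33.14) = 186.3
  B: 1111 − 2(33.14) = 1044
  A: 0 + 1(33.14) = 33.14
Total out = 1264 mol; y_B = 1044 / 1264 = 0.8263.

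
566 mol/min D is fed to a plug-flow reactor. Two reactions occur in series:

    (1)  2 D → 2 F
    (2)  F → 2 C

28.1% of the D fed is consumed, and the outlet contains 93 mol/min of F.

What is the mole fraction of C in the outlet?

0.209

Conversion of D: D consumed = 2ξ₁ = 0.281 × 566 → ξ₁ = 79.52 mol/min.
F balance: n_F = 0 + 2ξ₁ − 1ξ₂ = 93 → ξ₂ = (2·79.52 − 93)/1 = 66.05 mol/min.
Outlet amounts (n = n₀ + Σ ν·ξ):
  D: 566 − 2(79.52) = 407
  F: 0 + 2(79.52) − 1(66.05) = 93
  C: 0 + 2(66.05) = 132.1
Total out = 632 mol/min; y_C = 132.1 / 632 = 0.209.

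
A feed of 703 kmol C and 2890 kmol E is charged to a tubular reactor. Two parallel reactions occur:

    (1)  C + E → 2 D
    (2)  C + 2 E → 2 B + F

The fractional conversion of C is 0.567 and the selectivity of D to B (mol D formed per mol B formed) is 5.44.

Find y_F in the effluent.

0.0172

Conversion of C: C consumed = 0.567 × 703 = 398.6 kmol = 1ξ₁ + 1ξ₂.
Selectivity: 2ξ₁ / (2ξ₂) = 5.44 → ξ₁ = 5.44 ξ₂.
Substitute: (1·5.44 + 1) ξ₂ = 398.6 → ξ₂ = 61.89 kmol, ξ₁ = 336.7 kmol.
Outlet amounts (n = n₀ + Σ ν·ξ):
  C: 703 − 1(336.7) − 1(61.89) = 304.4
  E: 2890 − 1(336.7) − 2(61.89) = 2430
  D: 0 + 2(336.7) = 673.4
  B: 0 + 2(61.89) = 123.8
  F: 0 + 1(61.89) = 61.89
Total out = 3593 kmol; y_F = 61.89 / 3593 = 0.01723.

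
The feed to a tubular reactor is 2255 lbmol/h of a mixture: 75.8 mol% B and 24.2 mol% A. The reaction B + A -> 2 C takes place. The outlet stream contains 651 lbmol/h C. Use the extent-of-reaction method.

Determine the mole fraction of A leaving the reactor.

For C: n = n₀ + 2ξ → 651 = 0 + 2ξ, giving ξ = 325.5 lbmol/h.
Outlet amounts (n = n₀ + ν ξ):
  B: 1709 − 1(325.5) = 1384
  A: 545.7 − 1(325.5) = 220.2
  C: 0 + 2(325.5) = 651
Total out = 2255 lbmol/h; y_A = 220.2 / 2255 = 0.09765.

0.0977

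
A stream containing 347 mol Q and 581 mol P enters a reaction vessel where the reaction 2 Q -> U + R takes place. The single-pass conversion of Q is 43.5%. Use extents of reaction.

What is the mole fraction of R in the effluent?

Q reacted = 0.435 × 347 = 150.9 mol; ν_Q = −2, so ξ = 150.9/2 = 75.47 mol.
Outlet amounts (n = n₀ + ν ξ):
  Q: 347 − 2(75.47) = 196.1
  U: 0 + 1(75.47) = 75.47
  R: 0 + 1(75.47) = 75.47
  P: 581 (inert)
Total out = 928 mol; y_R = 75.47 / 928 = 0.08133.

0.0813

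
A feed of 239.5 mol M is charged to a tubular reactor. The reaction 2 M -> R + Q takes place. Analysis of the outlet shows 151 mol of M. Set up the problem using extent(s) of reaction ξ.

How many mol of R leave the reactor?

For M: n = n₀ − 2ξ → 151 = 239.5 − 2ξ, giving ξ = 44.25 mol.
Outlet amounts (n = n₀ + ν ξ):
  M: 239.5 − 2(44.25) = 151
  R: 0 + 1(44.25) = 44.25
  Q: 0 + 1(44.25) = 44.25

44.2 mol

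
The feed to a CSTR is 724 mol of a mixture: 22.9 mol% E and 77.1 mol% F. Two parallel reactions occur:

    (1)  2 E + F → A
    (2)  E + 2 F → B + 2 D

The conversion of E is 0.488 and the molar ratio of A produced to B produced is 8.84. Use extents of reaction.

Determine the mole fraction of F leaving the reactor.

0.79

Conversion of E: E consumed = 0.488 × 165.8 = 80.91 mol = 2ξ₁ + 1ξ₂.
Selectivity: 1ξ₁ / (1ξ₂) = 8.84 → ξ₁ = 8.84 ξ₂.
Substitute: (2·8.84 + 1) ξ₂ = 80.91 → ξ₂ = 4.331 mol, ξ₁ = 38.29 mol.
Outlet amounts (n = n₀ + Σ ν·ξ):
  E: 165.8 − 2(38.29) − 1(4.331) = 84.89
  F: 558.2 − 1(38.29) − 2(4.331) = 511.3
  A: 0 + 1(38.29) = 38.29
  B: 0 + 1(4.331) = 4.331
  D: 0 + 2(4.331) = 8.663
Total out = 647.4 mol; y_F = 511.3 / 647.4 = 0.7897.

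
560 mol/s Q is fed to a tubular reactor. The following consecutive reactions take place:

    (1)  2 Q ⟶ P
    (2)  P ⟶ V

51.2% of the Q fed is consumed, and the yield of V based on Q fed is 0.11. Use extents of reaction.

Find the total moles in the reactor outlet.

417 mol/s

Conversion of Q: Q consumed = 2ξ₁ = 0.512 × 560 → ξ₁ = 143.4 mol/s.
Yield of V: 1ξ₂ / 560 = 0.11 → ξ₂ = 61.6 mol/s.
Outlet amounts (n = n₀ + Σ ν·ξ):
  Q: 560 − 2(143.4) = 273.3
  P: 0 + 1(143.4) − 1(61.6) = 81.76
  V: 0 + 1(61.6) = 61.6
Total out = 273.3 + 81.76 + 61.6 = 416.6 mol/s.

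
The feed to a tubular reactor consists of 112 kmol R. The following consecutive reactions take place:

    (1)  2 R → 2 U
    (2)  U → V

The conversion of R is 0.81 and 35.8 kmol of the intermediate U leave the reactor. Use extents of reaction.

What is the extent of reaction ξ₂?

ξ₂ = 54.9 kmol

Conversion of R: R consumed = 2ξ₁ = 0.81 × 112 → ξ₁ = 45.36 kmol.
U balance: n_U = 0 + 2ξ₁ − 1ξ₂ = 35.8 → ξ₂ = (2·45.36 − 35.8)/1 = 54.92 kmol.
Outlet amounts (n = n₀ + Σ ν·ξ):
  R: 112 − 2(45.36) = 21.28
  U: 0 + 2(45.36) − 1(54.92) = 35.8
  V: 0 + 1(54.92) = 54.92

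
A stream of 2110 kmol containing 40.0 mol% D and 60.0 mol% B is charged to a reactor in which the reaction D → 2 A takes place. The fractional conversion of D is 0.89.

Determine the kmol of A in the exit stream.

1500 kmol

D reacted = 0.89 × 844 = 751.2 kmol; ν_D = −1, so ξ = 751.2/1 = 751.2 kmol.
Outlet amounts (n = n₀ + ν ξ):
  D: 844 − 1(751.2) = 92.84
  A: 0 + 2(751.2) = 1502
  B: 1266 (inert)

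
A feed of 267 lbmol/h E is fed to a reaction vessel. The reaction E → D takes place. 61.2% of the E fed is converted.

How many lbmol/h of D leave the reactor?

163 lbmol/h

E reacted = 0.612 × 267 = 163.4 lbmol/h; ν_E = −1, so ξ = 163.4/1 = 163.4 lbmol/h.
Outlet amounts (n = n₀ + ν ξ):
  E: 267 − 1(163.4) = 103.6
  D: 0 + 1(163.4) = 163.4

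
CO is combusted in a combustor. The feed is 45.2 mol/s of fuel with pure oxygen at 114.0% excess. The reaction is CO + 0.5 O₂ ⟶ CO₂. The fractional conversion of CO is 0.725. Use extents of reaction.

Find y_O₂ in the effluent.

0.414

Stoichiometric O₂ = 0.5 × 45.2 = 22.6 mol/s; O₂ fed = 22.6 × 2.140 = 48.36 mol/s.
Fuel reacted = 0.725 × 45.2 → ξ = 32.77 mol/s.
Outlet (n = n₀ + ν ξ):
  CO: 45.2 − 1(32.77) = 12.43
  O₂: 48.36 − 0.5(32.77) = 31.98
  CO₂: 0 + 1(32.77) = 32.77
Total out = 77.18 mol/s; y_O₂ = 31.98 / 77.18 = 0.4143.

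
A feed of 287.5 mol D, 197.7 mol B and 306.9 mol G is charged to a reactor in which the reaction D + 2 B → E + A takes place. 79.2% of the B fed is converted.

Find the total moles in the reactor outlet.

B reacted = 0.792 × 197.7 = 156.6 mol; ν_B = −2, so ξ = 156.6/2 = 78.29 mol.
Outlet amounts (n = n₀ + ν ξ):
  D: 287.5 − 1(78.29) = 209.2
  B: 197.7 − 2(78.29) = 41.12
  E: 0 + 1(78.29) = 78.29
  A: 0 + 1(78.29) = 78.29
  G: 306.9 (inert)
Total out = 209.2 + 41.12 + 78.29 + 78.29 + 306.9 = 713.8 mol.

714 mol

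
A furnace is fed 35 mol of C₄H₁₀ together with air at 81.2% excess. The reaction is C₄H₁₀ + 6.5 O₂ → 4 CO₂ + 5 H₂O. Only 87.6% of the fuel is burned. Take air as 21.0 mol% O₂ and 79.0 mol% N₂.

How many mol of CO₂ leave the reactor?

Stoichiometric O₂ = 6.5 × 35 = 227.5 mol; O₂ fed = 227.5 × 1.812 = 412.2 mol.
N₂ fed = 412.2 × 79/21 = 1551 mol.
Fuel reacted = 0.876 × 35 → ξ = 30.66 mol.
Outlet (n = n₀ + ν ξ):
  C₄H₁₀: 35 − 1(30.66) = 4.34
  O₂: 412.2 − 6.5(30.66) = 212.9
  N₂: 1551 (inert)
  CO₂: 0 + 4(30.66) = 122.6
  H₂O: 0 + 5(30.66) = 153.3

123 mol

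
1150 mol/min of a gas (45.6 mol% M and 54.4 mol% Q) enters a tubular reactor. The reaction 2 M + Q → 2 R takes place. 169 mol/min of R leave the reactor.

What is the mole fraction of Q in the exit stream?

For R: n = n₀ + 2ξ → 169 = 0 + 2ξ, giving ξ = 84.5 mol/min.
Outlet amounts (n = n₀ + ν ξ):
  M: 524.4 − 2(84.5) = 355.4
  Q: 625.6 − 1(84.5) = 541.1
  R: 0 + 2(84.5) = 169
Total out = 1066 mol/min; y_Q = 541.1 / 1066 = 0.5078.

0.508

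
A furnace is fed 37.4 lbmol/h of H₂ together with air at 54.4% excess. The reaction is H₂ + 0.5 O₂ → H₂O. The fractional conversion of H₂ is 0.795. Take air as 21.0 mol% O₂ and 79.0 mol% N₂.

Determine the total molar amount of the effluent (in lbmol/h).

Stoichiometric O₂ = 0.5 × 37.4 = 18.7 lbmol/h; O₂ fed = 18.7 × 1.544 = 28.87 lbmol/h.
N₂ fed = 28.87 × 79/21 = 108.6 lbmol/h.
Fuel reacted = 0.795 × 37.4 → ξ = 29.73 lbmol/h.
Outlet (n = n₀ + ν ξ):
  H₂: 37.4 − 1(29.73) = 7.667
  O₂: 28.87 − 0.5(29.73) = 14.01
  N₂: 108.6 (inert)
  H₂O: 0 + 1(29.73) = 29.73
Total out = 7.667 + 14.01 + 108.6 + 29.73 = 160 lbmol/h.

160 lbmol/h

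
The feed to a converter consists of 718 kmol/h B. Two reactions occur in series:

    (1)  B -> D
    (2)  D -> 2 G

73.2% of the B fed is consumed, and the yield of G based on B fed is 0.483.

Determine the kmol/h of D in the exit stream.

352 kmol/h

Conversion of B: B consumed = 1ξ₁ = 0.732 × 718 → ξ₁ = 525.6 kmol/h.
Yield of G: 2ξ₂ / 718 = 0.483 → ξ₂ = 173.4 kmol/h.
Outlet amounts (n = n₀ + Σ ν·ξ):
  B: 718 − 1(525.6) = 192.4
  D: 0 + 1(525.6) − 1(173.4) = 352.2
  G: 0 + 2(173.4) = 346.8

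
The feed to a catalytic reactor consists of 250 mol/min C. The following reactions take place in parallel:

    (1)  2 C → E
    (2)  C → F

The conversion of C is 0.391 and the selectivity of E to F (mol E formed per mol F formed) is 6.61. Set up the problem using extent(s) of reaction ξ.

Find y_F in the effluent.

0.0336

Conversion of C: C consumed = 0.391 × 250 = 97.75 mol/min = 2ξ₁ + 1ξ₂.
Selectivity: 1ξ₁ / (1ξ₂) = 6.61 → ξ₁ = 6.61 ξ₂.
Substitute: (2·6.61 + 1) ξ₂ = 97.75 → ξ₂ = 6.874 mol/min, ξ₁ = 45.44 mol/min.
Outlet amounts (n = n₀ + Σ ν·ξ):
  C: 250 − 2(45.44) − 1(6.874) = 152.2
  E: 0 + 1(45.44) = 45.44
  F: 0 + 1(6.874) = 6.874
Total out = 204.6 mol/min; y_F = 6.874 / 204.6 = 0.0336.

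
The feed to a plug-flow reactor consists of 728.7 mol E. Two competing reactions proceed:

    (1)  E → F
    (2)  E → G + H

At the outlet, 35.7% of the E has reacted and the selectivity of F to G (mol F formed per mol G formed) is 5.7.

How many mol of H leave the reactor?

38.8 mol

Conversion of E: E consumed = 0.357 × 728.7 = 260.1 mol = 1ξ₁ + 1ξ₂.
Selectivity: 1ξ₁ / (1ξ₂) = 5.7 → ξ₁ = 5.7 ξ₂.
Substitute: (1·5.7 + 1) ξ₂ = 260.1 → ξ₂ = 38.83 mol, ξ₁ = 221.3 mol.
Outlet amounts (n = n₀ + Σ ν·ξ):
  E: 728.7 − 1(221.3) − 1(38.83) = 468.6
  F: 0 + 1(221.3) = 221.3
  G: 0 + 1(38.83) = 38.83
  H: 0 + 1(38.83) = 38.83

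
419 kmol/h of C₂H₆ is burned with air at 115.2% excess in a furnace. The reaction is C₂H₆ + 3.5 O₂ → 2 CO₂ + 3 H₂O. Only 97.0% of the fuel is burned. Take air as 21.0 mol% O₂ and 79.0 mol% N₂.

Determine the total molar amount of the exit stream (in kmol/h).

Stoichiometric O₂ = 3.5 × 419 = 1466 kmol/h; O₂ fed = 1466 × 2.152 = 3156 kmol/h.
N₂ fed = 3156 × 79/21 = 11870 kmol/h.
Fuel reacted = 0.97 × 419 → ξ = 406.4 kmol/h.
Outlet (n = n₀ + ν ξ):
  C₂H₆: 419 − 1(406.4) = 12.57
  O₂: 3156 − 3.5(406.4) = 1733
  N₂: 11870 (inert)
  CO₂: 0 + 2(406.4) = 812.9
  H₂O: 0 + 3(406.4) = 1219
Total out = 12.57 + 1733 + 11870 + 812.9 + 1219 = 15650 kmol/h.

15700 kmol/h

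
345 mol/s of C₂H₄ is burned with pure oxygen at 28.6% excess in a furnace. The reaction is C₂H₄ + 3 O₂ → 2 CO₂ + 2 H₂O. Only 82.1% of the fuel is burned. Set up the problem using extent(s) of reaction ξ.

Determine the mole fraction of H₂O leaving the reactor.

Stoichiometric O₂ = 3 × 345 = 1035 mol/s; O₂ fed = 1035 × 1.286 = 1331 mol/s.
Fuel reacted = 0.821 × 345 → ξ = 283.2 mol/s.
Outlet (n = n₀ + ν ξ):
  C₂H₄: 345 − 1(283.2) = 61.75
  O₂: 1331 − 3(283.2) = 481.3
  CO₂: 0 + 2(283.2) = 566.5
  H₂O: 0 + 2(283.2) = 566.5
Total out = 1676 mol/s; y_H₂O = 566.5 / 1676 = 0.338.

0.338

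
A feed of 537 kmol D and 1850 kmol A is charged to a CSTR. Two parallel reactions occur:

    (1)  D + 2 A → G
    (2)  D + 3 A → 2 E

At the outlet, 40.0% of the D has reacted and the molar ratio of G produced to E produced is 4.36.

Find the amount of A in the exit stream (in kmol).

Conversion of D: D consumed = 0.4 × 537 = 214.8 kmol = 1ξ₁ + 1ξ₂.
Selectivity: 1ξ₁ / (2ξ₂) = 4.36 → ξ₁ = 8.72 ξ₂.
Substitute: (1·8.72 + 1) ξ₂ = 214.8 → ξ₂ = 22.1 kmol, ξ₁ = 192.7 kmol.
Outlet amounts (n = n₀ + Σ ν·ξ):
  D: 537 − 1(192.7) − 1(22.1) = 322.2
  A: 1850 − 2(192.7) − 3(22.1) = 1398
  G: 0 + 1(192.7) = 192.7
  E: 0 + 2(22.1) = 44.2

1400 kmol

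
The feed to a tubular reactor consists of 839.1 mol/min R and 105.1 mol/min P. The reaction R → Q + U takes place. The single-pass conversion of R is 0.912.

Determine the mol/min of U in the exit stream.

R reacted = 0.912 × 839.1 = 765.3 mol/min; ν_R = −1, so ξ = 765.3/1 = 765.3 mol/min.
Outlet amounts (n = n₀ + ν ξ):
  R: 839.1 − 1(765.3) = 73.84
  Q: 0 + 1(765.3) = 765.3
  U: 0 + 1(765.3) = 765.3
  P: 105.1 (inert)

765 mol/min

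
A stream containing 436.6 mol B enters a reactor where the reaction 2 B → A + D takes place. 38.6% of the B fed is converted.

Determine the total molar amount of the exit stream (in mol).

437 mol

B reacted = 0.386 × 436.6 = 168.5 mol; ν_B = −2, so ξ = 168.5/2 = 84.26 mol.
Outlet amounts (n = n₀ + ν ξ):
  B: 436.6 − 2(84.26) = 268.1
  A: 0 + 1(84.26) = 84.26
  D: 0 + 1(84.26) = 84.26
Total out = 268.1 + 84.26 + 84.26 = 436.6 mol.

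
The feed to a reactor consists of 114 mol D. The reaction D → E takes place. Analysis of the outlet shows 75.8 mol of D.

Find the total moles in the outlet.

114 mol

For D: n = n₀ − 1ξ → 75.8 = 114 − 1ξ, giving ξ = 38.2 mol.
Outlet amounts (n = n₀ + ν ξ):
  D: 114 − 1(38.2) = 75.8
  E: 0 + 1(38.2) = 38.2
Total out = 75.8 + 38.2 = 114 mol.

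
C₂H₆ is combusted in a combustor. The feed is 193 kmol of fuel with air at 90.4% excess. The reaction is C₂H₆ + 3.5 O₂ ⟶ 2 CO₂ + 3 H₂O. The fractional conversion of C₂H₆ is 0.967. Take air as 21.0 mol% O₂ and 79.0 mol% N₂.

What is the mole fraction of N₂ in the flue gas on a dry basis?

Stoichiometric O₂ = 3.5 × 193 = 675.5 kmol; O₂ fed = 675.5 × 1.904 = 1286 kmol.
N₂ fed = 1286 × 79/21 = 4838 kmol.
Fuel reacted = 0.967 × 193 → ξ = 186.6 kmol.
Outlet (n = n₀ + ν ξ):
  C₂H₆: 193 − 1(186.6) = 6.369
  O₂: 1286 − 3.5(186.6) = 632.9
  N₂: 4838 (inert)
  CO₂: 0 + 2(186.6) = 373.3
  H₂O: 0 + 3(186.6) = 559.9
Dry total = 5851 kmol; y_N₂ (dry) = 4838 / 5851 = 0.8269.

0.827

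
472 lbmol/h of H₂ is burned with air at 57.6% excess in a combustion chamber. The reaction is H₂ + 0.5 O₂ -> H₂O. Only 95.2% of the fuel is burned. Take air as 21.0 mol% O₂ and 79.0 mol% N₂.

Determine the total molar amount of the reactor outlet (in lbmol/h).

Stoichiometric O₂ = 0.5 × 472 = 236 lbmol/h; O₂ fed = 236 × 1.576 = 371.9 lbmol/h.
N₂ fed = 371.9 × 79/21 = 1399 lbmol/h.
Fuel reacted = 0.952 × 472 → ξ = 449.3 lbmol/h.
Outlet (n = n₀ + ν ξ):
  H₂: 472 − 1(449.3) = 22.66
  O₂: 371.9 − 0.5(449.3) = 147.3
  N₂: 1399 (inert)
  H₂O: 0 + 1(449.3) = 449.3
Total out = 22.66 + 147.3 + 1399 + 449.3 = 2018 lbmol/h.

2020 lbmol/h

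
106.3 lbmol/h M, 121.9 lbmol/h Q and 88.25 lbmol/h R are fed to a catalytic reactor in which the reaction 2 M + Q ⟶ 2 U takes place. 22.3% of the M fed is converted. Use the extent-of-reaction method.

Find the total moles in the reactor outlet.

305 lbmol/h

M reacted = 0.223 × 106.3 = 23.7 lbmol/h; ν_M = −2, so ξ = 23.7/2 = 11.85 lbmol/h.
Outlet amounts (n = n₀ + ν ξ):
  M: 106.3 − 2(11.85) = 82.6
  Q: 121.9 − 1(11.85) = 110
  U: 0 + 2(11.85) = 23.7
  R: 88.25 (inert)
Total out = 82.6 + 110 + 23.7 + 88.25 = 304.6 lbmol/h.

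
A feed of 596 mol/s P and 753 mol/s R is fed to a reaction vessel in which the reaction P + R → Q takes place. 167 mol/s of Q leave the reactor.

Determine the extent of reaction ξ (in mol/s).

ξ = 167 mol/s

For Q: n = n₀ + 1ξ → 167 = 0 + 1ξ, giving ξ = 167 mol/s.
Outlet amounts (n = n₀ + ν ξ):
  P: 596 − 1(167) = 429
  R: 753 − 1(167) = 586
  Q: 0 + 1(167) = 167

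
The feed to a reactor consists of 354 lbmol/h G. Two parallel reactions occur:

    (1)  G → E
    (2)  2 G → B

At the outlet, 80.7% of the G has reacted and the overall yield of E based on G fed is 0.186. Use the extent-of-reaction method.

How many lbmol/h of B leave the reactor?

110 lbmol/h

Yield of E: 1ξ₁ / 354 = 0.186 → ξ₁ = 65.84 lbmol/h.
Conversion of G: 1ξ₁ + 2ξ₂ = 0.807 × 354 = 285.7 → ξ₂ = 109.9 lbmol/h.
Outlet amounts (n = n₀ + Σ ν·ξ):
  G: 354 − 1(65.84) − 2(109.9) = 68.32
  E: 0 + 1(65.84) = 65.84
  B: 0 + 1(109.9) = 109.9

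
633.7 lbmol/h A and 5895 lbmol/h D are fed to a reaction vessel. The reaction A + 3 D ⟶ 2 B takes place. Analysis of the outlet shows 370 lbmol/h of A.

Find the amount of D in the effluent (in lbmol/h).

5100 lbmol/h

For A: n = n₀ − 1ξ → 370 = 633.7 − 1ξ, giving ξ = 263.7 lbmol/h.
Outlet amounts (n = n₀ + ν ξ):
  A: 633.7 − 1(263.7) = 370
  D: 5895 − 3(263.7) = 5104
  B: 0 + 2(263.7) = 527.4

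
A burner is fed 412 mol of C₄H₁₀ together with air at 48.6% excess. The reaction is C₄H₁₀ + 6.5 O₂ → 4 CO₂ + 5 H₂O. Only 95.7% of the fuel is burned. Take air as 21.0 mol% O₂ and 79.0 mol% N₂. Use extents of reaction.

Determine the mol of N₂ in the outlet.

Stoichiometric O₂ = 6.5 × 412 = 2678 mol; O₂ fed = 2678 × 1.486 = 3980 mol.
N₂ fed = 3980 × 79/21 = 14970 mol.
Fuel reacted = 0.957 × 412 → ξ = 394.3 mol.
Outlet (n = n₀ + ν ξ):
  C₄H₁₀: 412 − 1(394.3) = 17.72
  O₂: 3980 − 6.5(394.3) = 1417
  N₂: 14970 (inert)
  CO₂: 0 + 4(394.3) = 1577
  H₂O: 0 + 5(394.3) = 1971

15000 mol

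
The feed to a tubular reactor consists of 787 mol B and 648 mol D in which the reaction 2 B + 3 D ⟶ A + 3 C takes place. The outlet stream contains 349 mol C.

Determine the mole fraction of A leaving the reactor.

For C: n = n₀ + 3ξ → 349 = 0 + 3ξ, giving ξ = 116.3 mol.
Outlet amounts (n = n₀ + ν ξ):
  B: 787 − 2(116.3) = 554.3
  D: 648 − 3(116.3) = 299
  A: 0 + 1(116.3) = 116.3
  C: 0 + 3(116.3) = 349
Total out = 1319 mol; y_A = 116.3 / 1319 = 0.08822.

0.0882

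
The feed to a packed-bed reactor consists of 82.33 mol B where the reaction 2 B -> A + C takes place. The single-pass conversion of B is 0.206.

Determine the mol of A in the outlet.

8.48 mol

B reacted = 0.206 × 82.33 = 16.96 mol; ν_B = −2, so ξ = 16.96/2 = 8.48 mol.
Outlet amounts (n = n₀ + ν ξ):
  B: 82.33 − 2(8.48) = 65.37
  A: 0 + 1(8.48) = 8.48
  C: 0 + 1(8.48) = 8.48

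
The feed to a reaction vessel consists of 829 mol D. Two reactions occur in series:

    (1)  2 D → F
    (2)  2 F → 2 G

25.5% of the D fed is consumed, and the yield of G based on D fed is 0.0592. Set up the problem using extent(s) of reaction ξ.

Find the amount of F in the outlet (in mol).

56.6 mol

Conversion of D: D consumed = 2ξ₁ = 0.255 × 829 → ξ₁ = 105.7 mol.
Yield of G: 2ξ₂ / 829 = 0.0592 → ξ₂ = 24.54 mol.
Outlet amounts (n = n₀ + Σ ν·ξ):
  D: 829 − 2(105.7) = 617.6
  F: 0 + 1(105.7) − 2(24.54) = 56.62
  G: 0 + 2(24.54) = 49.08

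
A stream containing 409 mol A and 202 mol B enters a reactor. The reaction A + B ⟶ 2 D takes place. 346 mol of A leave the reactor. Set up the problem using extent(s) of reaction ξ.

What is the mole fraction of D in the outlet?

0.206

For A: n = n₀ − 1ξ → 346 = 409 − 1ξ, giving ξ = 63 mol.
Outlet amounts (n = n₀ + ν ξ):
  A: 409 − 1(63) = 346
  B: 202 − 1(63) = 139
  D: 0 + 2(63) = 126
Total out = 611 mol; y_D = 126 / 611 = 0.2062.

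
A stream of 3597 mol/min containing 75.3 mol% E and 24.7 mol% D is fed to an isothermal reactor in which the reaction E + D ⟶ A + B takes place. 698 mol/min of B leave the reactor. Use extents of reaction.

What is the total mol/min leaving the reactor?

For B: n = n₀ + 1ξ → 698 = 0 + 1ξ, giving ξ = 698 mol/min.
Outlet amounts (n = n₀ + ν ξ):
  E: 2709 − 1(698) = 2011
  D: 888.5 − 1(698) = 190.5
  A: 0 + 1(698) = 698
  B: 0 + 1(698) = 698
Total out = 2011 + 190.5 + 698 + 698 = 3597 mol/min.

3600 mol/min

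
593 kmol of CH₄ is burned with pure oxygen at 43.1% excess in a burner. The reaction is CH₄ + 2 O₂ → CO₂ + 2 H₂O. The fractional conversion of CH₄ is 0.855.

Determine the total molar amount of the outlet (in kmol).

2290 kmol

Stoichiometric O₂ = 2 × 593 = 1186 kmol; O₂ fed = 1186 × 1.431 = 1697 kmol.
Fuel reacted = 0.855 × 593 → ξ = 507 kmol.
Outlet (n = n₀ + ν ξ):
  CH₄: 593 − 1(507) = 85.99
  O₂: 1697 − 2(507) = 683.1
  CO₂: 0 + 1(507) = 507
  H₂O: 0 + 2(507) = 1014
Total out = 85.99 + 683.1 + 507 + 1014 = 2290 kmol.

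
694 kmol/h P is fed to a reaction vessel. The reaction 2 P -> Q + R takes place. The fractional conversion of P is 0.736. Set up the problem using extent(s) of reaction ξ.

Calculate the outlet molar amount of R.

P reacted = 0.736 × 694 = 510.8 kmol/h; ν_P = −2, so ξ = 510.8/2 = 255.4 kmol/h.
Outlet amounts (n = n₀ + ν ξ):
  P: 694 − 2(255.4) = 183.2
  Q: 0 + 1(255.4) = 255.4
  R: 0 + 1(255.4) = 255.4

255 kmol/h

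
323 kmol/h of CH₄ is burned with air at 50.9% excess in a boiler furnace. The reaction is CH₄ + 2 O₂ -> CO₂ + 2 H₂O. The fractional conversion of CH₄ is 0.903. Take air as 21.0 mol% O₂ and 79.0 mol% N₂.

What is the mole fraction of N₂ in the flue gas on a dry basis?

0.837

Stoichiometric O₂ = 2 × 323 = 646 kmol/h; O₂ fed = 646 × 1.509 = 974.8 kmol/h.
N₂ fed = 974.8 × 79/21 = 3667 kmol/h.
Fuel reacted = 0.903 × 323 → ξ = 291.7 kmol/h.
Outlet (n = n₀ + ν ξ):
  CH₄: 323 − 1(291.7) = 31.33
  O₂: 974.8 − 2(291.7) = 391.5
  N₂: 3667 (inert)
  CO₂: 0 + 1(291.7) = 291.7
  H₂O: 0 + 2(291.7) = 583.3
Dry total = 4382 kmol/h; y_N₂ (dry) = 3667 / 4382 = 0.8369.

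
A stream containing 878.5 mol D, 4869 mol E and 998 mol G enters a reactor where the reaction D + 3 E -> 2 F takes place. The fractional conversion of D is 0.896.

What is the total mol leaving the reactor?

5170 mol

D reacted = 0.896 × 878.5 = 787.1 mol; ν_D = −1, so ξ = 787.1/1 = 787.1 mol.
Outlet amounts (n = n₀ + ν ξ):
  D: 878.5 − 1(787.1) = 91.36
  E: 4869 − 3(787.1) = 2508
  F: 0 + 2(787.1) = 1574
  G: 998 (inert)
Total out = 91.36 + 2508 + 1574 + 998 = 5171 mol.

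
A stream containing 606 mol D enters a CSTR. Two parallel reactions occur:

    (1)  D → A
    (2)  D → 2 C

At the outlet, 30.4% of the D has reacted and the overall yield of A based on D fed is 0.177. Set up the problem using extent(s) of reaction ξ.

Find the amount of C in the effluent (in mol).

154 mol

Yield of A: 1ξ₁ / 606 = 0.177 → ξ₁ = 107.3 mol.
Conversion of D: 1ξ₁ + 1ξ₂ = 0.304 × 606 = 184.2 → ξ₂ = 76.96 mol.
Outlet amounts (n = n₀ + Σ ν·ξ):
  D: 606 − 1(107.3) − 1(76.96) = 421.8
  A: 0 + 1(107.3) = 107.3
  C: 0 + 2(76.96) = 153.9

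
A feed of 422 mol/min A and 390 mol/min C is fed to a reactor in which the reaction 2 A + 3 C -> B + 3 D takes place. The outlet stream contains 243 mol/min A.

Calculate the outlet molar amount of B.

For A: n = n₀ − 2ξ → 243 = 422 − 2ξ, giving ξ = 89.5 mol/min.
Outlet amounts (n = n₀ + ν ξ):
  A: 422 − 2(89.5) = 243
  C: 390 − 3(89.5) = 121.5
  B: 0 + 1(89.5) = 89.5
  D: 0 + 3(89.5) = 268.5

89.5 mol/min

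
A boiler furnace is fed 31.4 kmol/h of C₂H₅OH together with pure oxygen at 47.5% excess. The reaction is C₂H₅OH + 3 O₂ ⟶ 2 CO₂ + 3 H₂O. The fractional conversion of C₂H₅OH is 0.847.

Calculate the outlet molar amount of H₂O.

79.8 kmol/h

Stoichiometric O₂ = 3 × 31.4 = 94.2 kmol/h; O₂ fed = 94.2 × 1.475 = 138.9 kmol/h.
Fuel reacted = 0.847 × 31.4 → ξ = 26.6 kmol/h.
Outlet (n = n₀ + ν ξ):
  C₂H₅OH: 31.4 − 1(26.6) = 4.804
  O₂: 138.9 − 3(26.6) = 59.16
  CO₂: 0 + 2(26.6) = 53.19
  H₂O: 0 + 3(26.6) = 79.79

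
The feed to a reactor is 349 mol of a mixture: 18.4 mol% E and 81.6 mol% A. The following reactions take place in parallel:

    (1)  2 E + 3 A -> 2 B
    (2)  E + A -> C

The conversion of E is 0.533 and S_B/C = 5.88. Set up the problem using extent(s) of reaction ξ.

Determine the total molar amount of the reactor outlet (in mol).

Conversion of E: E consumed = 0.533 × 64.22 = 34.23 mol = 2ξ₁ + 1ξ₂.
Selectivity: 2ξ₁ / (1ξ₂) = 5.88 → ξ₁ = 2.94 ξ₂.
Substitute: (2·2.94 + 1) ξ₂ = 34.23 → ξ₂ = 4.975 mol, ξ₁ = 14.63 mol.
Outlet amounts (n = n₀ + Σ ν·ξ):
  E: 64.22 − 2(14.63) − 1(4.975) = 29.99
  A: 284.8 − 3(14.63) − 1(4.975) = 235.9
  B: 0 + 2(14.63) = 29.25
  C: 0 + 1(4.975) = 4.975
Total out = 29.99 + 235.9 + 29.25 + 4.975 = 300.1 mol.

300 mol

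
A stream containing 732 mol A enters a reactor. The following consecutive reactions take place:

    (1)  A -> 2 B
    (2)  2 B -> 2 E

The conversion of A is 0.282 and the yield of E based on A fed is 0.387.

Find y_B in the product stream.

0.138

Conversion of A: A consumed = 1ξ₁ = 0.282 × 732 → ξ₁ = 206.4 mol.
Yield of E: 2ξ₂ / 732 = 0.387 → ξ₂ = 141.6 mol.
Outlet amounts (n = n₀ + Σ ν·ξ):
  A: 732 − 1(206.4) = 525.6
  B: 0 + 2(206.4) − 2(141.6) = 129.6
  E: 0 + 2(141.6) = 283.3
Total out = 938.4 mol; y_B = 129.6 / 938.4 = 0.1381.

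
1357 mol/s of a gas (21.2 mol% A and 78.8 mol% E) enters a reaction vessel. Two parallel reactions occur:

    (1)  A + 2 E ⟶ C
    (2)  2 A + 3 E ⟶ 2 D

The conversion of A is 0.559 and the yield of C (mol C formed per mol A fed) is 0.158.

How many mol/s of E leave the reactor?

805 mol/s

Yield of C: 1ξ₁ / 287.7 = 0.158 → ξ₁ = 45.45 mol/s.
Conversion of A: 1ξ₁ + 2ξ₂ = 0.559 × 287.7 = 160.8 → ξ₂ = 57.68 mol/s.
Outlet amounts (n = n₀ + Σ ν·ξ):
  A: 287.7 − 1(45.45) − 2(57.68) = 126.9
  E: 1069 − 2(45.45) − 3(57.68) = 805.4
  C: 0 + 1(45.45) = 45.45
  D: 0 + 2(57.68) = 115.4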